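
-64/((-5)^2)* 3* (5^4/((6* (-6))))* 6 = 800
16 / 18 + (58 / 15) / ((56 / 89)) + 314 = 404503 / 1260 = 321.03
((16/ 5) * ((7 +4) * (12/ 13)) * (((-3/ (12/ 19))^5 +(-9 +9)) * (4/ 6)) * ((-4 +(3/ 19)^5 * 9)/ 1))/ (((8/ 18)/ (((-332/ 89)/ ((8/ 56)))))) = -569565159471/ 46280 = -12306939.49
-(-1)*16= 16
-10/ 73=-0.14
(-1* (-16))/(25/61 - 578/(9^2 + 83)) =-80032/15579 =-5.14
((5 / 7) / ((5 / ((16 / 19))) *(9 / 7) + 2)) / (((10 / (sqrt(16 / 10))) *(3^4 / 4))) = 64 *sqrt(10) / 436995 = 0.00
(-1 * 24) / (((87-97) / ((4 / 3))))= 3.20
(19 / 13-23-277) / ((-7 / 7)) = 3881 / 13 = 298.54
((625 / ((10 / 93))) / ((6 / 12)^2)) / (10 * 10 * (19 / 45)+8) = 104625 / 226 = 462.94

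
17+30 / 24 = 73 / 4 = 18.25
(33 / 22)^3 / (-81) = -1 / 24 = -0.04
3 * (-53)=-159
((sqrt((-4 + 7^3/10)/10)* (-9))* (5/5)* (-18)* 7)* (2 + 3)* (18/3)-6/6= -1 + 3402* sqrt(303)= 59217.26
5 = 5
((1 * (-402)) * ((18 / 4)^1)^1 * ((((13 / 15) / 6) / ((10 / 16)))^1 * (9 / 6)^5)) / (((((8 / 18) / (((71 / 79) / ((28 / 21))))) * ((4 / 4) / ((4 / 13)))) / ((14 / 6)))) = -218474739 / 63200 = -3456.88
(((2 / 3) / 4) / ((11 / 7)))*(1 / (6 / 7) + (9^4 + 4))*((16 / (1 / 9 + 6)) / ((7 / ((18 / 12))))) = 236382 / 605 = 390.71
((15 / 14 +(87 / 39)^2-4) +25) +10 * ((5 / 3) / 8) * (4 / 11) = 2170985 / 78078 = 27.81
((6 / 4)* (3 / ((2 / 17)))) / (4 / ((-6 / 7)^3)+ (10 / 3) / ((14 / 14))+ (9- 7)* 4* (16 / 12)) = 4131 / 826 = 5.00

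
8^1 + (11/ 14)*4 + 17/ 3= 353/ 21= 16.81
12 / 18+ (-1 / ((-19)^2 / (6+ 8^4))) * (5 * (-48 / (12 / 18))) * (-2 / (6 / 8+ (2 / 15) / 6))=-1594757242 / 150537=-10593.79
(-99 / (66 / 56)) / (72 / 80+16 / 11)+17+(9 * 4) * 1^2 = 641 / 37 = 17.32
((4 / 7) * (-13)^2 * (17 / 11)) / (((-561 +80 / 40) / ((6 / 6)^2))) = -884 / 3311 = -0.27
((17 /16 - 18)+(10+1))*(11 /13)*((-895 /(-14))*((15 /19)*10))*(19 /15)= -4676375 /1456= -3211.80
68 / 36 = 17 / 9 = 1.89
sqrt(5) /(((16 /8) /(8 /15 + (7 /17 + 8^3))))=130801 * sqrt(5) /510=573.49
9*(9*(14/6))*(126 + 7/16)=382347/16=23896.69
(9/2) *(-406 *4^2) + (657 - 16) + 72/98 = -1400923/49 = -28590.27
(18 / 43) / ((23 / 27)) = 0.49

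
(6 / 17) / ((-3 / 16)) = -32 / 17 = -1.88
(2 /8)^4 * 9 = 9 /256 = 0.04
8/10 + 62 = 314/5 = 62.80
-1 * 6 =-6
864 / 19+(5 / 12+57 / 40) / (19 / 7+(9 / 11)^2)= 300703433 / 6534480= 46.02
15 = 15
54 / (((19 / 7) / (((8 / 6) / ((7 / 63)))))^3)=32006016 / 6859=4666.28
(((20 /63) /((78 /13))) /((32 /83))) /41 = 415 /123984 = 0.00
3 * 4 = 12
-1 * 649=-649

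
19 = 19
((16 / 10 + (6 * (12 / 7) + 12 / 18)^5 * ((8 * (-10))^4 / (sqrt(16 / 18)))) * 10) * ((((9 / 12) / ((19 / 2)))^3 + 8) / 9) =60862964827619.28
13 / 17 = 0.76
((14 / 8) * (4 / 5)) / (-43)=-7 / 215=-0.03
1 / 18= 0.06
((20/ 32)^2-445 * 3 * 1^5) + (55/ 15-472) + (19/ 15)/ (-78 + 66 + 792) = -337510571/ 187200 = -1802.94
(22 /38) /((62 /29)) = 0.27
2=2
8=8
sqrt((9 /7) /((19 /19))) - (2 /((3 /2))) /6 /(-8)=1 /36 + 3 * sqrt(7) /7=1.16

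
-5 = -5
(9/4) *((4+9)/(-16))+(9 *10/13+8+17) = 25039/832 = 30.09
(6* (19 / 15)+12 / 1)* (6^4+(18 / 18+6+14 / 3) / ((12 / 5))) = 2294719 / 90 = 25496.88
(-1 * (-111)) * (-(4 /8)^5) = -111 /32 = -3.47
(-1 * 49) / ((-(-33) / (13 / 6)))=-637 / 198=-3.22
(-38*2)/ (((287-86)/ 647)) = -49172/ 201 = -244.64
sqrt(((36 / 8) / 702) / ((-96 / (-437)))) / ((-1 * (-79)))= sqrt(11362) / 49296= 0.00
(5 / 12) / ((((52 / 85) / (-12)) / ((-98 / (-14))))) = -2975 / 52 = -57.21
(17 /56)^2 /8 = 289 /25088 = 0.01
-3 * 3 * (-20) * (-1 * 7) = -1260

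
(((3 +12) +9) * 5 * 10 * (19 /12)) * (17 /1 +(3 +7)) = 51300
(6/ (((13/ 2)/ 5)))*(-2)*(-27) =3240/ 13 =249.23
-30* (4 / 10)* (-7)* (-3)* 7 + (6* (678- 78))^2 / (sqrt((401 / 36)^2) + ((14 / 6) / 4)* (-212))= -473705964 / 4051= -116935.56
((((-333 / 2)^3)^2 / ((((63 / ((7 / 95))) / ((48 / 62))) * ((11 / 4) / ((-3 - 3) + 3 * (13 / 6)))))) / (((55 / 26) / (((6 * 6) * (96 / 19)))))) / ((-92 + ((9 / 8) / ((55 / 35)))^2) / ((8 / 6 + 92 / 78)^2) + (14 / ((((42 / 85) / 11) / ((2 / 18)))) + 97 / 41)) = 6947218895773850653391437824 / 518419675703254525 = 13400762396.51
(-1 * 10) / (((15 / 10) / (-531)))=3540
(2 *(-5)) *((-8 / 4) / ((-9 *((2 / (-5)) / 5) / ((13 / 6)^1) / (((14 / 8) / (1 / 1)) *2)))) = 11375 / 54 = 210.65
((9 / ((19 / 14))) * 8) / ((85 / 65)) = 13104 / 323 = 40.57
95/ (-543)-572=-310691/ 543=-572.17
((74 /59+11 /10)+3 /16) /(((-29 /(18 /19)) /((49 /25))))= -5290677 /32509000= -0.16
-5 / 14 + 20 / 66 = -25 / 462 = -0.05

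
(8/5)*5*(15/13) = 120/13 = 9.23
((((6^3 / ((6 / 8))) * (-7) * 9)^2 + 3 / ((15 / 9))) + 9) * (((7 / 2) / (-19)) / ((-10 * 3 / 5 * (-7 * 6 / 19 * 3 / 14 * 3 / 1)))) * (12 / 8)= -213373447 / 20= -10668672.35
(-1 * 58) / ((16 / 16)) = -58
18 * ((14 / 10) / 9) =14 / 5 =2.80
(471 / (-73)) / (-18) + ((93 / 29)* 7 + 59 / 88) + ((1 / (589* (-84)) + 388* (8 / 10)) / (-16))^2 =145869938249532020383 / 364823393608396800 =399.84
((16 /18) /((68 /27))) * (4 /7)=0.20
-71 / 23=-3.09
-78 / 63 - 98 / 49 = -68 / 21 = -3.24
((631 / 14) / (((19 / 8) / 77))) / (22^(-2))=13437776 / 19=707251.37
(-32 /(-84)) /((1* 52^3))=1 /369096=0.00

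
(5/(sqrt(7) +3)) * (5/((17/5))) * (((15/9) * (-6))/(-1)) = 1875/17 - 625 * sqrt(7)/17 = 13.02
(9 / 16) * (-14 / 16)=-63 / 128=-0.49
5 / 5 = 1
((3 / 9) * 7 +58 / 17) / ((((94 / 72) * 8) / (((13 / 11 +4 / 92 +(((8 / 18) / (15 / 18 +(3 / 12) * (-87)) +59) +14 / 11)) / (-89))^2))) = 0.26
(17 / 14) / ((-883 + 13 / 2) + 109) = -17 / 10745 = -0.00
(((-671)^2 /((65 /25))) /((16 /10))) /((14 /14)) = 11256025 /104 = 108231.01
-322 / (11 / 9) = -2898 / 11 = -263.45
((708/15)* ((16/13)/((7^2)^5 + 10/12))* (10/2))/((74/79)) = 0.00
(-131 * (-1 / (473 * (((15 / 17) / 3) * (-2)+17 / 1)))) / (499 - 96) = 0.00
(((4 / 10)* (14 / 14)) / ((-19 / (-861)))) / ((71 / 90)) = 30996 / 1349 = 22.98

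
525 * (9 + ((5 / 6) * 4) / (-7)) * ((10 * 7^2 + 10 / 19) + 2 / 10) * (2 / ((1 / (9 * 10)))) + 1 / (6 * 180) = 8111146572019 / 20520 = 395280047.37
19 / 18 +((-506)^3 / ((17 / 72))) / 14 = -83951129707 / 2142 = -39192871.01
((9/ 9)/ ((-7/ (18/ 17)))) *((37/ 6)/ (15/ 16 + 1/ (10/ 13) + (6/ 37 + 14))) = -109520/ 1925539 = -0.06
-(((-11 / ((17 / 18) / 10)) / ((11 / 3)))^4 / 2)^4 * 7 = -22870634559000886028022865920000000000000000 / 48661191875666868481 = -469997418424052104324345.60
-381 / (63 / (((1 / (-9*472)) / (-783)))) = -127 / 69849864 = -0.00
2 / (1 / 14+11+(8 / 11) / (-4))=308 / 1677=0.18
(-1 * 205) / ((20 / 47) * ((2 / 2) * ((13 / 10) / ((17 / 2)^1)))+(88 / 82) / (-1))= 6715595 / 33024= 203.35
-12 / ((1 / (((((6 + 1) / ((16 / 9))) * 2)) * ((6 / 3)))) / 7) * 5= -6615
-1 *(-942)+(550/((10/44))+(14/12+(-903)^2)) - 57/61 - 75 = 299642821/366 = 818696.23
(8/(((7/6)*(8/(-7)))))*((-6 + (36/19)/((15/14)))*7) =16884/95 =177.73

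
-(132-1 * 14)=-118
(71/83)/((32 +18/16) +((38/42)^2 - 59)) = -250488/7337117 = -0.03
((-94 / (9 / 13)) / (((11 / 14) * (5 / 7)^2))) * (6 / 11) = -1676584 / 9075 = -184.75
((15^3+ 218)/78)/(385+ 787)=3593/91416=0.04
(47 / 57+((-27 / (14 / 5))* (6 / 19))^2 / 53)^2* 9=7902822950416 / 878938125289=8.99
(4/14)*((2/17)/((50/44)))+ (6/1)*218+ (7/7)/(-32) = 124521441/95200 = 1308.00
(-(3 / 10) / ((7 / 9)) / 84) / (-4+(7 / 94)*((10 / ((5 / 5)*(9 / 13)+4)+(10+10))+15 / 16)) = 103212 / 51295895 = 0.00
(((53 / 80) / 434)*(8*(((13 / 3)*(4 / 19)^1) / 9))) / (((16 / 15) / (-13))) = -8957 / 593712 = -0.02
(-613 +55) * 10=-5580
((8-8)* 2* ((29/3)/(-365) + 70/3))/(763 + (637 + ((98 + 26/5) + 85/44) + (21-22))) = 0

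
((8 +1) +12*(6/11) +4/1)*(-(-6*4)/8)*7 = 4515/11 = 410.45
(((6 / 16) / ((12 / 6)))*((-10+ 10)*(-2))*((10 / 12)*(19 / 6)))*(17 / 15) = 0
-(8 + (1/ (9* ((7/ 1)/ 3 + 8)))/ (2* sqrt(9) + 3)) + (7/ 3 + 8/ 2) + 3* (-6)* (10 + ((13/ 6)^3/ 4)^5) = -1737401191187926171/ 829197341687808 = -2095.28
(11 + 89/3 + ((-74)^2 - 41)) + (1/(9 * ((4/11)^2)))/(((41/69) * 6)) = 64659455/11808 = 5475.90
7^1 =7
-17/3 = -5.67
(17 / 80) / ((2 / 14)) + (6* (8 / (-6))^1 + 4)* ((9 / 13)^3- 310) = 217970563 / 175760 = 1240.16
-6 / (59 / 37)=-222 / 59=-3.76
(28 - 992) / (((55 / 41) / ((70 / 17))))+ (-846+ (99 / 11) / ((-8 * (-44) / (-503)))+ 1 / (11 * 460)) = -2627309989 / 688160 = -3817.88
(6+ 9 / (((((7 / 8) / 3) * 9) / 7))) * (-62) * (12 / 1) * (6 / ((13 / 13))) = -133920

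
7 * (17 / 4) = 119 / 4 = 29.75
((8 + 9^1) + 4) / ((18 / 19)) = 133 / 6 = 22.17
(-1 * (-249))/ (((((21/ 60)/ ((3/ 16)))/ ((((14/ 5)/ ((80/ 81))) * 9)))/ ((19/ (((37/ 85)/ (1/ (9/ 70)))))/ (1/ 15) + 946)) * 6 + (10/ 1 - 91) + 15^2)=2534698737/ 1465850612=1.73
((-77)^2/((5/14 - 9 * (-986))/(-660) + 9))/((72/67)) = -152938555/123243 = -1240.95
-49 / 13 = -3.77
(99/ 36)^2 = 121/ 16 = 7.56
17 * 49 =833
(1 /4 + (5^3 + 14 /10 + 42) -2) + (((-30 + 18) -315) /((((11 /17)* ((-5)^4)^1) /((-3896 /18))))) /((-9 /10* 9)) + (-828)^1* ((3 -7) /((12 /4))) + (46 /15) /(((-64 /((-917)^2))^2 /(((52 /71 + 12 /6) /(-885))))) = -2340838017838994203 /1433241216000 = -1633247.77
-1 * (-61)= 61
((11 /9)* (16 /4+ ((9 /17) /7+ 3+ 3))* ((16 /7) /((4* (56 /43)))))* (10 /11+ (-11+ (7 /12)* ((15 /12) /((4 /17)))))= -761342219 /20151936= -37.78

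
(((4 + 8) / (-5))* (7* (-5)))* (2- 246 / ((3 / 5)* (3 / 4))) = -45752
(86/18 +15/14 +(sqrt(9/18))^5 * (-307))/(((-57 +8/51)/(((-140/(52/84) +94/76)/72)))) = 1392084661/4330688544- 579877871 * sqrt(2)/274964352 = -2.66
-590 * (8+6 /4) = -5605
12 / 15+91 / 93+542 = 252857 / 465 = 543.78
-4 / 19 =-0.21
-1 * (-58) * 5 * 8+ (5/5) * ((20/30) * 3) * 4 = 2328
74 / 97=0.76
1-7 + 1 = -5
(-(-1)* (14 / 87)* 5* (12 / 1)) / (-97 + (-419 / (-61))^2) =-130235 / 671988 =-0.19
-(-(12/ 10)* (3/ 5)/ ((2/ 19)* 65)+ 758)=-1231579/ 1625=-757.89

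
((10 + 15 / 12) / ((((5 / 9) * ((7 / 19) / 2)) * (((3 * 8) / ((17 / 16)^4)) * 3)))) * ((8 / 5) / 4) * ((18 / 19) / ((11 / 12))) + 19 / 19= 45526963 / 25231360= 1.80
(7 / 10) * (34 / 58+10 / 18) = 1043 / 1305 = 0.80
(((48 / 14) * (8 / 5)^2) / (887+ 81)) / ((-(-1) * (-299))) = -0.00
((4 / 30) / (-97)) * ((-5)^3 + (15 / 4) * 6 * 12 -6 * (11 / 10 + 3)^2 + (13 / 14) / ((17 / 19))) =-0.06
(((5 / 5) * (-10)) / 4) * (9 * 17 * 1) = -765 / 2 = -382.50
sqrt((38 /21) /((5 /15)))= 2.33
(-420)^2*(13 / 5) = 458640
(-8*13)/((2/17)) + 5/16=-14139/16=-883.69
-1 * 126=-126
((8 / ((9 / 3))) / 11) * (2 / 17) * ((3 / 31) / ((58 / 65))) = 520 / 168113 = 0.00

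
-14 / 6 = -7 / 3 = -2.33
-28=-28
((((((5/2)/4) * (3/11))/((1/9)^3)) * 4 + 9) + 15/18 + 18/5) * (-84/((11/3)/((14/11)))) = -99053304/6655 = -14884.04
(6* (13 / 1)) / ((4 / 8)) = 156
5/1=5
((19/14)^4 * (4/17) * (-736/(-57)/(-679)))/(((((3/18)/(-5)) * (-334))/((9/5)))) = -0.00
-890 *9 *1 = -8010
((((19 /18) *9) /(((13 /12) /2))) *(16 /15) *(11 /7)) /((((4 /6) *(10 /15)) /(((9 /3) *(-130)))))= -180576 /7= -25796.57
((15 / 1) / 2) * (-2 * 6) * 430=-38700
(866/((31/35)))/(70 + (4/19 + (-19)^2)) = 2.27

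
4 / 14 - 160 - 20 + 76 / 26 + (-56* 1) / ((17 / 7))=-309168 / 1547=-199.85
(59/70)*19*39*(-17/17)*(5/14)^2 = -218595/2744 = -79.66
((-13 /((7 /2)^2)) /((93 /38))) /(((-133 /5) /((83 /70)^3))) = 7433231 /273533925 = 0.03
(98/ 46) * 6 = 294/ 23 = 12.78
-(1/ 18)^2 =-1/ 324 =-0.00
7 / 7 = 1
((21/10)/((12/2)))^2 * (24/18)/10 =49/3000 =0.02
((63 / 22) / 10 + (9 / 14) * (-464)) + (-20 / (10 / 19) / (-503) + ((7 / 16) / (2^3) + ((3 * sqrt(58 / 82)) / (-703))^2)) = -149609320123819191 / 502265318360960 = -297.87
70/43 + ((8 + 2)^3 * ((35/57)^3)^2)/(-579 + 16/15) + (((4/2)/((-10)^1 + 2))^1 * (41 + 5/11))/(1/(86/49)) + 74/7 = -13971618055957487356/2296963547383014279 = -6.08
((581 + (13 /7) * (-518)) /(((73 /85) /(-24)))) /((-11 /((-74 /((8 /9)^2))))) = 291173535 /3212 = 90651.79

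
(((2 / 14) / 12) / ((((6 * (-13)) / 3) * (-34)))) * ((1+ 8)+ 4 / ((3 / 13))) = 79 / 222768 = 0.00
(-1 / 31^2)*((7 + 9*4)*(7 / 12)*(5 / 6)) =-1505 / 69192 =-0.02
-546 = -546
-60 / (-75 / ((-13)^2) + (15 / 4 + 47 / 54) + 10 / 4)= -1095120 / 121861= -8.99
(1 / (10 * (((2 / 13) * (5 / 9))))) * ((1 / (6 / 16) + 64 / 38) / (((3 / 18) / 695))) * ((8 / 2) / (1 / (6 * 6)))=290392128 / 95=3056759.24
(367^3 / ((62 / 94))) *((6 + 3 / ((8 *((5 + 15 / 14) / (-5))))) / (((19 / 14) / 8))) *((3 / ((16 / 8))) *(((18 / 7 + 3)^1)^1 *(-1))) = -210388924303038 / 10013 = -21011577379.71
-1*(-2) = 2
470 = 470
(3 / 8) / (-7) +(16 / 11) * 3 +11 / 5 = 20051 / 3080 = 6.51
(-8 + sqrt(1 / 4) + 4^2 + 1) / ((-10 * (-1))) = 0.95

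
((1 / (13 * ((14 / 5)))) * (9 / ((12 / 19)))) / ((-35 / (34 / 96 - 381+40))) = 310669 / 81536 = 3.81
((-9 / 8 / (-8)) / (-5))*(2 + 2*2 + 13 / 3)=-93 / 320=-0.29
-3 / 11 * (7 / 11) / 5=-21 / 605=-0.03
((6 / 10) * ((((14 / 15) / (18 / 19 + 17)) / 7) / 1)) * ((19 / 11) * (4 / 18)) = 1444 / 843975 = 0.00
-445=-445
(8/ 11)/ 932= 2/ 2563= 0.00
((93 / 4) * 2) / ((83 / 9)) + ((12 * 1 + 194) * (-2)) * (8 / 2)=-272731 / 166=-1642.96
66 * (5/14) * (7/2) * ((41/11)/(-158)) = -615/316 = -1.95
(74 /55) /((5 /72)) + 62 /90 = 20.06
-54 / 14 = -27 / 7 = -3.86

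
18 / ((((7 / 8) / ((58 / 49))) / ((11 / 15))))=30624 / 1715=17.86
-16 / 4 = -4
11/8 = 1.38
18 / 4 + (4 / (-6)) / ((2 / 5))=17 / 6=2.83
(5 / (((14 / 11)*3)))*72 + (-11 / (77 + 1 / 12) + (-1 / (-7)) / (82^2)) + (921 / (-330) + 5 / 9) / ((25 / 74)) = 1886303953159 / 21551260500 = 87.53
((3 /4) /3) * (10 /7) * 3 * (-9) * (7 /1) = -135 /2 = -67.50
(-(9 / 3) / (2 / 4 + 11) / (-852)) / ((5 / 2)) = 0.00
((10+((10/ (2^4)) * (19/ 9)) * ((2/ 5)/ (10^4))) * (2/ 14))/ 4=3600019/ 10080000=0.36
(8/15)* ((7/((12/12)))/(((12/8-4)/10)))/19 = -224/285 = -0.79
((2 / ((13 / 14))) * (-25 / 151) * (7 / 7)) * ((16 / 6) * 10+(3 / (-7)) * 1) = -55100 / 5889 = -9.36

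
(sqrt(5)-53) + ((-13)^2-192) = -76 + sqrt(5) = -73.76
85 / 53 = 1.60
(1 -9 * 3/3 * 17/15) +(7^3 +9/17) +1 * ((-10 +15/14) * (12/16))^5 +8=-614315382953827/46812200960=-13122.98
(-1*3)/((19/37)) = -111/19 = -5.84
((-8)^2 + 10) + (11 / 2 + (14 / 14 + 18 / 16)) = 81.62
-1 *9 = -9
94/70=47/35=1.34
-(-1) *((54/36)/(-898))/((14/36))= -27/6286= -0.00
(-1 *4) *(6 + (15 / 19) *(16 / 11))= -5976 / 209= -28.59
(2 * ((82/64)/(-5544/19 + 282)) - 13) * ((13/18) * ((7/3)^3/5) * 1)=-175983353/7231680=-24.34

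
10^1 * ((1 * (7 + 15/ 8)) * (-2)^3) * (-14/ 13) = 9940/ 13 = 764.62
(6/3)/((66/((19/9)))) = 19/297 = 0.06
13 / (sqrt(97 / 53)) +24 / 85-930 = -79026 / 85 +13 *sqrt(5141) / 97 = -920.11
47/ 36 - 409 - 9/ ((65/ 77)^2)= -63931321/ 152100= -420.32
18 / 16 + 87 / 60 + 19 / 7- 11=-1599 / 280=-5.71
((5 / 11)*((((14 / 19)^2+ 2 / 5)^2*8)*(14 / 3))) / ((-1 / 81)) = -8759935296 / 7167655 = -1222.15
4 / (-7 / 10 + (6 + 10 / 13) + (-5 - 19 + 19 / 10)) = -130 / 521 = -0.25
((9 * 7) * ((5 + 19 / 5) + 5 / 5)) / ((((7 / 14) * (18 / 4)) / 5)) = 1372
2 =2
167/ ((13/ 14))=2338/ 13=179.85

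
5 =5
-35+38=3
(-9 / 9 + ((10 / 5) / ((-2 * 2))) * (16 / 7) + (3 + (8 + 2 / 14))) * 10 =90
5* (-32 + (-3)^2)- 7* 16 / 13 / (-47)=-70153 / 611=-114.82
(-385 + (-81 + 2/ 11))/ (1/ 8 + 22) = -13664/ 649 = -21.05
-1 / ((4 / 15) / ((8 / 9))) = -10 / 3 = -3.33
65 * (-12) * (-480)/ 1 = 374400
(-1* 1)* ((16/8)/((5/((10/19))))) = -4/19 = -0.21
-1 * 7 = -7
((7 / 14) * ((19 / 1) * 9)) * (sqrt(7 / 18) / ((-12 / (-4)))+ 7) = 19 * sqrt(14) / 4+ 1197 / 2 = 616.27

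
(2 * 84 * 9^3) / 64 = 15309 / 8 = 1913.62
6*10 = 60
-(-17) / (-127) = -17 / 127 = -0.13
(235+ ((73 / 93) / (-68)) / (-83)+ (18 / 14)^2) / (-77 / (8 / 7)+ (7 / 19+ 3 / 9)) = -231292745942 / 65163023527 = -3.55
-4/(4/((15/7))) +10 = 55/7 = 7.86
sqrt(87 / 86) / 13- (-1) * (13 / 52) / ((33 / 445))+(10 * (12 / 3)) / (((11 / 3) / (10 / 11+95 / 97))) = sqrt(7482) / 1118+3376415 / 140844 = 24.05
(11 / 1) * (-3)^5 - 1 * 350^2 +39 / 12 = -125169.75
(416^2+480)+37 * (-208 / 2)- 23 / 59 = 10011569 / 59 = 169687.61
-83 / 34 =-2.44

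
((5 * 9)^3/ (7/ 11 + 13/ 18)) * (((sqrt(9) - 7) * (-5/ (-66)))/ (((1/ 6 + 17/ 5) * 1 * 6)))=-27337500/ 28783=-949.78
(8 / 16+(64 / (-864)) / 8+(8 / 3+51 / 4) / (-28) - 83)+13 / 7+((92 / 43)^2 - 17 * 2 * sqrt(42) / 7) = -428439757 / 5591376 - 34 * sqrt(42) / 7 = -108.10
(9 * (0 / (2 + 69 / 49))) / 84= 0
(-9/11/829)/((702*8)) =-1/5690256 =-0.00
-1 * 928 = -928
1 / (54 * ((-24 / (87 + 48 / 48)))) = -11 / 162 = -0.07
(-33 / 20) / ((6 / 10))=-11 / 4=-2.75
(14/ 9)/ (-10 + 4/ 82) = -287/ 1836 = -0.16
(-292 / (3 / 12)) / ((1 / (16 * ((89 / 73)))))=-22784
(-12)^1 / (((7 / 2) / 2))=-48 / 7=-6.86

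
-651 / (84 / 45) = -348.75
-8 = -8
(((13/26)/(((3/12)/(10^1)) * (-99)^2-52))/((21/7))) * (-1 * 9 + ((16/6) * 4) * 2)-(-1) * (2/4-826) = -825.49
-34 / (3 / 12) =-136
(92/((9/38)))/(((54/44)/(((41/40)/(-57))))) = -20746/3645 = -5.69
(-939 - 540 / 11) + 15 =-10704 / 11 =-973.09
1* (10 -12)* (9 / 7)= -18 / 7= -2.57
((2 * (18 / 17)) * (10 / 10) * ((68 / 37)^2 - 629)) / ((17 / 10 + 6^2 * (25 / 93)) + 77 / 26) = -1218212580 / 13184839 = -92.39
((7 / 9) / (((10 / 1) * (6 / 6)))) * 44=154 / 45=3.42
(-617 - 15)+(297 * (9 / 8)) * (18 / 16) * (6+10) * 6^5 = 46766176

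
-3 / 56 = -0.05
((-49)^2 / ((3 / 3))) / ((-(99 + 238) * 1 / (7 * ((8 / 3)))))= -134456 / 1011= -132.99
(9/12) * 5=15/4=3.75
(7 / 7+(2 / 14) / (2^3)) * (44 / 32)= 1.40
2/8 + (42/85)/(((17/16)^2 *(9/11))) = 231391/294780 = 0.78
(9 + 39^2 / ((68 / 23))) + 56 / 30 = 535829 / 1020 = 525.32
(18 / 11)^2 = 2.68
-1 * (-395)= 395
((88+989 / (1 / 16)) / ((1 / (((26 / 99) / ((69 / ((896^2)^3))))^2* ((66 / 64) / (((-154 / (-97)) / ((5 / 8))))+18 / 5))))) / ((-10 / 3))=-1068197668218955098940122167645583771172864 / 14402025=-74169963475202625946012600000000000.00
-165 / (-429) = 5 / 13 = 0.38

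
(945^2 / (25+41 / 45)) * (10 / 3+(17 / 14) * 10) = 621928125 / 1166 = 533386.04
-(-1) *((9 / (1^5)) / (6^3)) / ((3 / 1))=1 / 72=0.01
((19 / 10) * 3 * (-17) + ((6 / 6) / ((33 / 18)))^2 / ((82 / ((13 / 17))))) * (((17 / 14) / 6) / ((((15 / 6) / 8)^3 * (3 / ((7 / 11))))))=-13946916352 / 102320625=-136.31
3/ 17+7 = 7.18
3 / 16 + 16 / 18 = 155 / 144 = 1.08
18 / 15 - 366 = -1824 / 5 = -364.80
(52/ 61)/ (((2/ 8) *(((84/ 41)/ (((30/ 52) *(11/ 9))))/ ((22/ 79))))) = 99220/ 303597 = 0.33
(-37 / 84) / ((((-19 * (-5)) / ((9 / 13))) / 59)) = -0.19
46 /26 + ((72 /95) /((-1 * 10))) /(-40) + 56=3567367 /61750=57.77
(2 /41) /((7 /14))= 0.10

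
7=7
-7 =-7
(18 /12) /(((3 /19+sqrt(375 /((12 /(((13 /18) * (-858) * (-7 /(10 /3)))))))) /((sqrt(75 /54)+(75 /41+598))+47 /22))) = -185696766 /52966456103- 570 * sqrt(2) /117442253+117325 * sqrt(77) /117442253+38222584335 * sqrt(154) /105932912206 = 4.48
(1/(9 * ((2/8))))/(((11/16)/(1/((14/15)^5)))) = 168750/184877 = 0.91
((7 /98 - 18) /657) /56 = -251 /515088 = -0.00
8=8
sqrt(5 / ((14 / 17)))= sqrt(1190) / 14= 2.46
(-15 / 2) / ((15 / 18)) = -9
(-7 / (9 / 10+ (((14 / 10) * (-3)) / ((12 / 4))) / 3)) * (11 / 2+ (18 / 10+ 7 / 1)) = -231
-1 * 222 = -222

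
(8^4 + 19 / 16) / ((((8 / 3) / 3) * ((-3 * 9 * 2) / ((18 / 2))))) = -196665 / 256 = -768.22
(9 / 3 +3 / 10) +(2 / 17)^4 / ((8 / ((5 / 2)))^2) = 22049669 / 6681680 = 3.30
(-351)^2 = 123201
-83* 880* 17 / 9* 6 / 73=-2483360 / 219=-11339.54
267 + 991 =1258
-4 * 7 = -28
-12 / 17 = -0.71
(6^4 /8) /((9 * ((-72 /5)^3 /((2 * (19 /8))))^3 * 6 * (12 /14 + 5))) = -93775390625 /45481527688178958336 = -0.00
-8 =-8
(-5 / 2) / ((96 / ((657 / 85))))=-219 / 1088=-0.20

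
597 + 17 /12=7181 /12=598.42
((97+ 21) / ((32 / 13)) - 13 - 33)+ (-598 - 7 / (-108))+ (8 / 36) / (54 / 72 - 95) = -97066951 / 162864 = -596.00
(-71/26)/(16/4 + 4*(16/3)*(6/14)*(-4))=0.08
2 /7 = 0.29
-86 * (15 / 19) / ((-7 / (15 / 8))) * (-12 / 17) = -29025 / 2261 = -12.84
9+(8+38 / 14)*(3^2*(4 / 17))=3771 / 119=31.69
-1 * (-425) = 425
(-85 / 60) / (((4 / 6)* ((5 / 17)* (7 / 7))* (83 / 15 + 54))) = -867 / 7144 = -0.12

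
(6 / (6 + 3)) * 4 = 8 / 3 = 2.67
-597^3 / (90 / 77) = -1820418369 / 10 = -182041836.90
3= 3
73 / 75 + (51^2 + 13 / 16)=3123343 / 1200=2602.79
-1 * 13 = -13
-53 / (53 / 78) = -78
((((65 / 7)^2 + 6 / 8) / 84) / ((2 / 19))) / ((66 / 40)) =1619465 / 271656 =5.96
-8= -8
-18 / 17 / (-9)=2 / 17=0.12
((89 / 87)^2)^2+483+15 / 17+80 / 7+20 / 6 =3406964358071 / 6817481559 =499.74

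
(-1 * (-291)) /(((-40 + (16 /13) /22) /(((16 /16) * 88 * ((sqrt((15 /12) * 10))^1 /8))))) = -762905 * sqrt(2) /3808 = -283.33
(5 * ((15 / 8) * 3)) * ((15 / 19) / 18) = 375 / 304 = 1.23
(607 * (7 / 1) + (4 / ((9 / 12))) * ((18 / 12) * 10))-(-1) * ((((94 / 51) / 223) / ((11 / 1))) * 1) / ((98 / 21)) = 1263665450 / 291907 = 4329.00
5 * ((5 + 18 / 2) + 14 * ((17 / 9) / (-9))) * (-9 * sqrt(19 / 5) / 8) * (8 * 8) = -7168 * sqrt(95) / 9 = -7762.78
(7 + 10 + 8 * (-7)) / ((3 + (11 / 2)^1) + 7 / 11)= -286 / 67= -4.27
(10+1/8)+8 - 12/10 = 16.92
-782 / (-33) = 782 / 33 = 23.70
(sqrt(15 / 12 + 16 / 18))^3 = 77* sqrt(77) / 216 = 3.13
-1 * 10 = -10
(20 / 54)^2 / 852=25 / 155277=0.00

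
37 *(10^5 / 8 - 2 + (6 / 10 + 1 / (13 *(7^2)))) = 1472897702 / 3185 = 462448.26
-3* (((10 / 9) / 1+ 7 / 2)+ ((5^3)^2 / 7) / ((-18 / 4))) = 61919 / 42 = 1474.26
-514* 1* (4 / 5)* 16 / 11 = -32896 / 55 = -598.11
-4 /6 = -2 /3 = -0.67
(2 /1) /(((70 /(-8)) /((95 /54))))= -76 /189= -0.40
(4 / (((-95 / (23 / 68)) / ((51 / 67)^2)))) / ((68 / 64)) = -3312 / 426455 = -0.01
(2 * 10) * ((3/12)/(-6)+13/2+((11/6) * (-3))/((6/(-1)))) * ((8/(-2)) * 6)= -3540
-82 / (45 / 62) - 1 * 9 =-5489 / 45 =-121.98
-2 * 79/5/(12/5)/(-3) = 79/18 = 4.39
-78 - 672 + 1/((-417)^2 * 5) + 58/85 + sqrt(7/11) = -11075338171/14780565 + sqrt(77)/11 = -748.52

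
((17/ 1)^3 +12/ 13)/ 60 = 63881/ 780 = 81.90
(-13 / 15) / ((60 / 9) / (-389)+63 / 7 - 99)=5057 / 525250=0.01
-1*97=-97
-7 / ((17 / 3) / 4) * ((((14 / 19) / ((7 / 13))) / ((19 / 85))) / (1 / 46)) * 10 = -5023200 / 361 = -13914.68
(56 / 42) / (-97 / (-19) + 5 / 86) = 6536 / 25311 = 0.26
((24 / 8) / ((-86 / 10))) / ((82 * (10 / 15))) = -45 / 7052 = -0.01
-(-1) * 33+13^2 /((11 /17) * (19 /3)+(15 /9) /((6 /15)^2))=44063 /987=44.64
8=8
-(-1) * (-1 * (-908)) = 908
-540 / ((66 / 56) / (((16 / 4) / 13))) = -20160 / 143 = -140.98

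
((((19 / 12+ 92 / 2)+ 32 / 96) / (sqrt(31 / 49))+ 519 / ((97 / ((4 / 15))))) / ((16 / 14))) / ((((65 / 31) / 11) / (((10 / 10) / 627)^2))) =37541 / 2253343950+ 5635* sqrt(31) / 44602272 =0.00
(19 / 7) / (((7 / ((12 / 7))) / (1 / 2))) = 114 / 343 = 0.33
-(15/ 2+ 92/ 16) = -53/ 4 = -13.25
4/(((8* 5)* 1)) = 1/10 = 0.10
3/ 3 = 1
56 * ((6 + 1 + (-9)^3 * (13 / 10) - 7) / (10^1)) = -132678 / 25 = -5307.12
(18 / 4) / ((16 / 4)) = 9 / 8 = 1.12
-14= -14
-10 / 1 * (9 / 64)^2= -405 / 2048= -0.20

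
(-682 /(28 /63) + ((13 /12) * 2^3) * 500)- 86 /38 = 318809 /114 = 2796.57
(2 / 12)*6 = 1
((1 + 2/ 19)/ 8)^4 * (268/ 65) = 13030227/ 8674165760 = 0.00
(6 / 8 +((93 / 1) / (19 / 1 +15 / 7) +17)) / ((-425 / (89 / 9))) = -145871 / 283050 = -0.52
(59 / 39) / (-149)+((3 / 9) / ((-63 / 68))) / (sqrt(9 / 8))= -136*sqrt(2) / 567 - 59 / 5811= -0.35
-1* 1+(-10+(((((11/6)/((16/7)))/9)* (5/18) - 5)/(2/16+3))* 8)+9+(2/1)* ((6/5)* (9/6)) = -13531/1215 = -11.14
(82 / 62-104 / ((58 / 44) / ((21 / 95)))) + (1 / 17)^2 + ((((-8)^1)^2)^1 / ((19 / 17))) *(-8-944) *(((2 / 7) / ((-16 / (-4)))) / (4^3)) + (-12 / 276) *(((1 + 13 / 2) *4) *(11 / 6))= -45044637351 / 567687035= -79.35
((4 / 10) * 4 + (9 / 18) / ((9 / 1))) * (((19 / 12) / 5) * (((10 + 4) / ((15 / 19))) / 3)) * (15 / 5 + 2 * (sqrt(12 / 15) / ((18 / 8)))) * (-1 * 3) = -376523 / 13500 - 1506092 * sqrt(5) / 455625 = -35.28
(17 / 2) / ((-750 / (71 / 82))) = -1207 / 123000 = -0.01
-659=-659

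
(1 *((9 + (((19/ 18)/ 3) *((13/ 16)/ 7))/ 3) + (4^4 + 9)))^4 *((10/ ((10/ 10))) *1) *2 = 3054855777564538858205018405/ 27093939551207424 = 112750520159.35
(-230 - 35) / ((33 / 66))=-530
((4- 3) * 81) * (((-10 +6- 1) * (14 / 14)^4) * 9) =-3645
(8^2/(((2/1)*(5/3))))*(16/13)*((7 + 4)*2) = 33792/65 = 519.88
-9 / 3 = -3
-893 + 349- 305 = -849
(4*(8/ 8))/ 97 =4/ 97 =0.04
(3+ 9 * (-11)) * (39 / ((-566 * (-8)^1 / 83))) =-19422 / 283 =-68.63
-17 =-17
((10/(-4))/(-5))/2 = 1/4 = 0.25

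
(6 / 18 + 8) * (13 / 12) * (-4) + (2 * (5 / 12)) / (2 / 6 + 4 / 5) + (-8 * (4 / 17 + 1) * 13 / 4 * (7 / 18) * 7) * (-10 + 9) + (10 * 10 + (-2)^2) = 2809 / 18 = 156.06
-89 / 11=-8.09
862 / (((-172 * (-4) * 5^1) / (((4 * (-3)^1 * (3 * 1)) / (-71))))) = 0.13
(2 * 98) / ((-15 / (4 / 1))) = -52.27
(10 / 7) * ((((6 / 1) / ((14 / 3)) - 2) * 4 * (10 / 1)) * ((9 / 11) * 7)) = -18000 / 77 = -233.77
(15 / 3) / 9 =5 / 9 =0.56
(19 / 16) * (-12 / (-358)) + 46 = 65929 / 1432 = 46.04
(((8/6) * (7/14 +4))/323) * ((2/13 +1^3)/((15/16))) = 96/4199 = 0.02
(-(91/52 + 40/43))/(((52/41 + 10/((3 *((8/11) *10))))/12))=-1360872/73057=-18.63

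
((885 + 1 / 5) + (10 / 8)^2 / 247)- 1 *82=15871357 / 19760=803.21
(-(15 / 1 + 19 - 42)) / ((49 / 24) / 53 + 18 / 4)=10176 / 5773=1.76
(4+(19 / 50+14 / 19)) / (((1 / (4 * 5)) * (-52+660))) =4861 / 28880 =0.17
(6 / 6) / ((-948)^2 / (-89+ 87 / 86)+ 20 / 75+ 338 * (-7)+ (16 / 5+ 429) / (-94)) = -0.00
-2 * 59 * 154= -18172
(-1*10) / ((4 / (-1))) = 5 / 2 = 2.50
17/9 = 1.89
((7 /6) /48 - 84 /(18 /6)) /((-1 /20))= 559.51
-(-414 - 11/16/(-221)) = 1463893/3536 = 414.00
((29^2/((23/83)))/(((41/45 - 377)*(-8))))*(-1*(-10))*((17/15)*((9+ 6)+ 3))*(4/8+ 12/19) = 6888509055/29583152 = 232.85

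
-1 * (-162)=162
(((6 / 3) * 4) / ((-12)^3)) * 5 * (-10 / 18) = 25 / 1944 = 0.01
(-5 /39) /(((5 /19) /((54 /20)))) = -171 /130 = -1.32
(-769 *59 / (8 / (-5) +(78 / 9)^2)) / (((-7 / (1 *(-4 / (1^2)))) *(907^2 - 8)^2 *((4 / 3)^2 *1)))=-18375255 / 62682200415137744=-0.00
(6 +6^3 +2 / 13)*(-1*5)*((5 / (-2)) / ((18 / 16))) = 288800 / 117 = 2468.38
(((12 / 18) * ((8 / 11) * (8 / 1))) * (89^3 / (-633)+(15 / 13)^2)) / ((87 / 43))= -654961337344 / 307130967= -2132.51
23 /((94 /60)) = 690 /47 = 14.68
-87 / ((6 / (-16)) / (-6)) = -1392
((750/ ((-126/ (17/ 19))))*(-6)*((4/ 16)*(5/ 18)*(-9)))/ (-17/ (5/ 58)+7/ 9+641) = -478125/ 10643192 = -0.04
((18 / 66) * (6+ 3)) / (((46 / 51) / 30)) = 20655 / 253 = 81.64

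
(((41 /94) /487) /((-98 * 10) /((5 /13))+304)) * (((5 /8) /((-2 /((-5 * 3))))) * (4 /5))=-205 /136967776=-0.00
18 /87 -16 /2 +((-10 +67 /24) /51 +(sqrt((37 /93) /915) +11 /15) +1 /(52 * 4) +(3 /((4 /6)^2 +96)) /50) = -36026689631 /5006710800 +sqrt(349835) /28365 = -7.17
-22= -22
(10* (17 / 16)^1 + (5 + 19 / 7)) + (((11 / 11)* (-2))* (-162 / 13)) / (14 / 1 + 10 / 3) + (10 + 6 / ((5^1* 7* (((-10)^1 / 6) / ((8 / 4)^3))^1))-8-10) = 2591787 / 236600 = 10.95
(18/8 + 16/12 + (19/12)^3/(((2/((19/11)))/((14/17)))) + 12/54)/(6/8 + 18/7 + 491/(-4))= -14993713/270141696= -0.06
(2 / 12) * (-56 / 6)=-14 / 9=-1.56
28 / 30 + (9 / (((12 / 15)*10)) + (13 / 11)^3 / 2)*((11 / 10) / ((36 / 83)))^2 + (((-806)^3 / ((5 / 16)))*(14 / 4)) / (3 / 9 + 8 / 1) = -40129344324991981 / 57024000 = -703727278.43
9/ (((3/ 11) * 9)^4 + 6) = 43923/ 206429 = 0.21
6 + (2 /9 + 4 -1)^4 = 746647 /6561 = 113.80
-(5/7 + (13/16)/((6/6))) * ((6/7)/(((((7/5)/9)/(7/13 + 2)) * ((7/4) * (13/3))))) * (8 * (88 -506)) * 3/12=955303470/405769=2354.30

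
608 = 608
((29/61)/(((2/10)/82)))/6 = 5945/183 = 32.49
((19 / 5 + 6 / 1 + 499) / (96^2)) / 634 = 53 / 608640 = 0.00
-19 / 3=-6.33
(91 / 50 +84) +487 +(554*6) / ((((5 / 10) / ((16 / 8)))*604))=4490991 / 7550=594.83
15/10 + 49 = 101/2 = 50.50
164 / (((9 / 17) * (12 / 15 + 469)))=13940 / 21141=0.66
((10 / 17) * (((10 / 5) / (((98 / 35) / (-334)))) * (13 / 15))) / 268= -10855 / 23919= -0.45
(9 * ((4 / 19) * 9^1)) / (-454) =-0.04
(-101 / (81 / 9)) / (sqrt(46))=-101 * sqrt(46) / 414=-1.65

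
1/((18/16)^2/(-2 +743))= 585.48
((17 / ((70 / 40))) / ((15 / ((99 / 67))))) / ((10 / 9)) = 10098 / 11725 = 0.86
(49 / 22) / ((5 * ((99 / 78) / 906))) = 192374 / 605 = 317.97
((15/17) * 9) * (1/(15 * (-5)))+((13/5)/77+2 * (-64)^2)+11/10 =21449347/2618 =8193.03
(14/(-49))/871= -2/6097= -0.00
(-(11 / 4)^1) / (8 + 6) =-11 / 56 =-0.20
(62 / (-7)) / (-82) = 31 / 287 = 0.11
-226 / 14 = -113 / 7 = -16.14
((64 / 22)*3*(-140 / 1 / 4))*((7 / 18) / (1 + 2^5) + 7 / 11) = -19600 / 99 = -197.98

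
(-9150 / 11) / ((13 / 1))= -9150 / 143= -63.99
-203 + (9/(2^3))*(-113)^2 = 14162.12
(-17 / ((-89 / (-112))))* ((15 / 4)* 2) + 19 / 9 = -126829 / 801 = -158.34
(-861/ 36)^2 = 82369/ 144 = 572.01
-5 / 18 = -0.28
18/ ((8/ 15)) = 135/ 4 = 33.75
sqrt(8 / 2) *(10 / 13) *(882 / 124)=4410 / 403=10.94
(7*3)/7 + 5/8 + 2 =5.62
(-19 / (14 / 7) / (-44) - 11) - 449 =-40461 / 88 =-459.78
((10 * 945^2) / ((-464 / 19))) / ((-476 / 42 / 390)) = 49629864375 / 3944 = 12583637.01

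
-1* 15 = -15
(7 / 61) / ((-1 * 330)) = -7 / 20130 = -0.00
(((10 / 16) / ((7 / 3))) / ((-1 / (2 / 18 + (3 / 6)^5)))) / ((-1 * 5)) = 41 / 5376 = 0.01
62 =62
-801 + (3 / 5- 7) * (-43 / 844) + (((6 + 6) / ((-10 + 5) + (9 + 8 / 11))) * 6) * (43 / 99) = -10890513 / 13715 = -794.06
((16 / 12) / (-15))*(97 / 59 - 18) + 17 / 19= 23695 / 10089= 2.35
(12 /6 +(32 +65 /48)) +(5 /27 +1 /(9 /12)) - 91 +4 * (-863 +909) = 56105 /432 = 129.87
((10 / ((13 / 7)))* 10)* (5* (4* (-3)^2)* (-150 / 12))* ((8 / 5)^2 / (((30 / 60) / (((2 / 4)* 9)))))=-36288000 / 13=-2791384.62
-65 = -65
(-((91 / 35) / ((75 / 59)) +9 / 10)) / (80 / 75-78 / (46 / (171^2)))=50807 / 855280850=0.00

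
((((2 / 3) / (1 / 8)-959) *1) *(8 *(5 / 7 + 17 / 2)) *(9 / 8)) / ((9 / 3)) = -369069 / 14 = -26362.07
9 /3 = 3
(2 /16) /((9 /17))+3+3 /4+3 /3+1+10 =15.99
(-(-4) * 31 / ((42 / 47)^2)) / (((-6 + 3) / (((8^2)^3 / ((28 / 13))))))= -58341916672 / 9261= -6299742.65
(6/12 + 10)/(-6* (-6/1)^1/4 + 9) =7/12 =0.58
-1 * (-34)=34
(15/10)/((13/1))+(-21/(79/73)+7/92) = -1815377/94484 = -19.21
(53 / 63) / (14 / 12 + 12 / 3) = 106 / 651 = 0.16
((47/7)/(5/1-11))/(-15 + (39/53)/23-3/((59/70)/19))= 3380287/249493608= 0.01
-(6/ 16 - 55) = 437/ 8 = 54.62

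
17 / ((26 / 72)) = 612 / 13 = 47.08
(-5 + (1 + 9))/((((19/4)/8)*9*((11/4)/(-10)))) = -6400/1881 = -3.40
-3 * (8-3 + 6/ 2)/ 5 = -24/ 5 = -4.80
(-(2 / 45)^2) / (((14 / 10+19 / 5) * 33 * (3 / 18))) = -4 / 57915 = -0.00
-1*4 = -4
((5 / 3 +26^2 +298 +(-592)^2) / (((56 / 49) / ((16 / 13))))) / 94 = 7380233 / 1833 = 4026.31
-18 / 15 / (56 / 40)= -6 / 7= -0.86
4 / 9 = 0.44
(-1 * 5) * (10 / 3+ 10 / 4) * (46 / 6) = -223.61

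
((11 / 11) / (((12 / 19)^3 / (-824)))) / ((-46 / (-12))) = -853.23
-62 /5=-12.40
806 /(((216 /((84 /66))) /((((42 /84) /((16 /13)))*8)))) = 36673 /2376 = 15.43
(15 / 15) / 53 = 0.02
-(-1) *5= 5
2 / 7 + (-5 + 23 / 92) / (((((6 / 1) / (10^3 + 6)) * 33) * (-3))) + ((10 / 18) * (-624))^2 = 999467675 / 8316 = 120186.11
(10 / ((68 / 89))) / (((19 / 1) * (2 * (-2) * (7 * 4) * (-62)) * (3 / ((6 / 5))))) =89 / 2242912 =0.00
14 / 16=7 / 8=0.88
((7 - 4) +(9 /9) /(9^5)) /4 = 44287 /59049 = 0.75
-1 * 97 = -97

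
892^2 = 795664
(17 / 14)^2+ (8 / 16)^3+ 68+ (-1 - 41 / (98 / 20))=3373 / 56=60.23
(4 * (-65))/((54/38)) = -4940/27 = -182.96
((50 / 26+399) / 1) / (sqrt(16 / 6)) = 1303 * sqrt(6) / 13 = 245.51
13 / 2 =6.50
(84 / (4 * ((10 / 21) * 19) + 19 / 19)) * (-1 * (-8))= 14112 / 781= 18.07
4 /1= 4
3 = 3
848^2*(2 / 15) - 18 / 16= 11505529 / 120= 95879.41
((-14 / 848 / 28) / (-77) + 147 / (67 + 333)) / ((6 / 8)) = 1199839 / 2448600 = 0.49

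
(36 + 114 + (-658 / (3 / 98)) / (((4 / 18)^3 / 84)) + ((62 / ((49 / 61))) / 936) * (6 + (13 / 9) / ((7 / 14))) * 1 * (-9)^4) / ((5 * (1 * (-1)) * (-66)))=-498563.54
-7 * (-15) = 105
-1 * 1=-1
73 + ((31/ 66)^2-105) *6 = -403421/ 726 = -555.68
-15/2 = -7.50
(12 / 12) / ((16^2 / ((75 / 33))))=25 / 2816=0.01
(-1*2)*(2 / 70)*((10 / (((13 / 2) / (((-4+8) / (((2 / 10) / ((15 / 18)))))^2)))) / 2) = -10000 / 819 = -12.21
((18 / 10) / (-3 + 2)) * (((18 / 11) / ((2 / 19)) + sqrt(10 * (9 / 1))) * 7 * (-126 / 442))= 11907 * sqrt(10) / 1105 + 678699 / 12155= 89.91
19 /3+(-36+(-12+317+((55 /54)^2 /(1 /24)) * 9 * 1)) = 13484 /27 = 499.41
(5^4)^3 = 244140625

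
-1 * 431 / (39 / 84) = -12068 / 13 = -928.31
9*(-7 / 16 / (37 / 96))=-378 / 37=-10.22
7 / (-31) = -0.23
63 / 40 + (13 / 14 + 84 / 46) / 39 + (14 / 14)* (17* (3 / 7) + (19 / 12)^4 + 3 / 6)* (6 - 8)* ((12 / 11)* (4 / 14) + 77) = -1651155027107 / 759507840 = -2173.98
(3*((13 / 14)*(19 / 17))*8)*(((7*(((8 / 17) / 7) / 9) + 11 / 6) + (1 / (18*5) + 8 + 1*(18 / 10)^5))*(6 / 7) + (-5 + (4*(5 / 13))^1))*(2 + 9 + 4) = 70160740716 / 8850625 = 7927.21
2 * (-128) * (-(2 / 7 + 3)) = 5888 / 7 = 841.14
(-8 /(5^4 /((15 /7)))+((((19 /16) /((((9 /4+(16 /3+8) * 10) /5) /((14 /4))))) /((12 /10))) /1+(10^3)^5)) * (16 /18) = 22778000000000002284607 /25625250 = 888888888888888.98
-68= -68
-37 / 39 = -0.95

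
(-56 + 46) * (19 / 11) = -190 / 11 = -17.27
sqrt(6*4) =2*sqrt(6) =4.90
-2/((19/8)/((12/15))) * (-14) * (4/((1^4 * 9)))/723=3584/618165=0.01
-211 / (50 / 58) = -6119 / 25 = -244.76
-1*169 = -169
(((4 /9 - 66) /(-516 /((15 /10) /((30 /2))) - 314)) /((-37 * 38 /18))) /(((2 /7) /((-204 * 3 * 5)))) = 26550 /16169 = 1.64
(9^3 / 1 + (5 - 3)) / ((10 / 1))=731 / 10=73.10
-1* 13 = -13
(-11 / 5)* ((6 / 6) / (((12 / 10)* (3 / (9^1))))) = -11 / 2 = -5.50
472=472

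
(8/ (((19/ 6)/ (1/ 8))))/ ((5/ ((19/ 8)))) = 3/ 20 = 0.15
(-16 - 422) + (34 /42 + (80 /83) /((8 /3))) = -761393 /1743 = -436.83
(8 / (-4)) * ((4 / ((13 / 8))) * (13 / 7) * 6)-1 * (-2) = -370 / 7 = -52.86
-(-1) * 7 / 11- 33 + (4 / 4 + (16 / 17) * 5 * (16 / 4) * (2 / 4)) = -4105 / 187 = -21.95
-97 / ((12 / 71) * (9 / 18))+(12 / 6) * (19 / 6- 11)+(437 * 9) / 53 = -115465 / 106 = -1089.29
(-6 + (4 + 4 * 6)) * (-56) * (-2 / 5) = 2464 / 5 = 492.80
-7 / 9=-0.78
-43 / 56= -0.77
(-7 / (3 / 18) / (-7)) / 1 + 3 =9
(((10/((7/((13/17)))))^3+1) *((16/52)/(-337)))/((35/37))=-574559532/258393855265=-0.00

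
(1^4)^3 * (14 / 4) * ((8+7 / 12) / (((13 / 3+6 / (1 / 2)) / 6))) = 309 / 28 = 11.04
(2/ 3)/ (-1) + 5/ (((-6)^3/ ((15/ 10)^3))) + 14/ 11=1115/ 2112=0.53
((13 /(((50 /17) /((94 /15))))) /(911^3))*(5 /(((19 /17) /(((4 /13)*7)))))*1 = 380324 /1077382694175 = 0.00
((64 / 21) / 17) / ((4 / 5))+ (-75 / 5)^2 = 80405 / 357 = 225.22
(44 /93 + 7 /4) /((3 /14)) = 5789 /558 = 10.37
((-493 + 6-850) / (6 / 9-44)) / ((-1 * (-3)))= 1337 / 130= 10.28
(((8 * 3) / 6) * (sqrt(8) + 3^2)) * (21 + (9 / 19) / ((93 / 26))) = 99576 * sqrt(2) / 589 + 448092 / 589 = 999.85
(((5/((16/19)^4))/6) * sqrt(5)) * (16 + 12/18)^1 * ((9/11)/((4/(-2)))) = -16290125 * sqrt(5)/1441792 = -25.26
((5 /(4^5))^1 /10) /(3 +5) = 1 /16384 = 0.00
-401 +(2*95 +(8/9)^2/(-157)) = -2683351/12717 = -211.01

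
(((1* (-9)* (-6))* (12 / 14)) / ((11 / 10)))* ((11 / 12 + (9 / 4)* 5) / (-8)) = -9855 / 154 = -63.99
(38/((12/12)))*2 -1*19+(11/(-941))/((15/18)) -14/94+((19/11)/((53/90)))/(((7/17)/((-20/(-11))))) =692787515278/9926971285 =69.79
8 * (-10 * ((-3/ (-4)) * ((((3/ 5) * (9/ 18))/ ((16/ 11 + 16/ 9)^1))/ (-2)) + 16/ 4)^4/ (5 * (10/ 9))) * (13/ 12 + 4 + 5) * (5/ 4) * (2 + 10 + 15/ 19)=-9365502762163332890805249/ 16320875724800000000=-573835.80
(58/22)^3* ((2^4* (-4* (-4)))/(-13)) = -360.84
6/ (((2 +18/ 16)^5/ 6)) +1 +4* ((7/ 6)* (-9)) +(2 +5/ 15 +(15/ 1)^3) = 97747679569/ 29296875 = 3336.45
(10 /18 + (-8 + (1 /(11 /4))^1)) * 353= -247453 /99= -2499.53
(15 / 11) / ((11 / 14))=210 / 121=1.74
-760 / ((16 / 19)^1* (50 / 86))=-15523 / 10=-1552.30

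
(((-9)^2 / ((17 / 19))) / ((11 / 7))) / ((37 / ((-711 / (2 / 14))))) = -53617221 / 6919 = -7749.27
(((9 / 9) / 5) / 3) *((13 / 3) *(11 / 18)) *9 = 143 / 90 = 1.59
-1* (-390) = 390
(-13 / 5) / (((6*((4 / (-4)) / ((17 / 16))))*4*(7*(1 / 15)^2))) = 3315 / 896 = 3.70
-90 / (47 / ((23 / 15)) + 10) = -414 / 187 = -2.21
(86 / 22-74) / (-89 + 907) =-771 / 8998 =-0.09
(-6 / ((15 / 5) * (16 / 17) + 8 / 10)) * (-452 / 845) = 11526 / 13013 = 0.89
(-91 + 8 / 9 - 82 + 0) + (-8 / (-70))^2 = -1897381 / 11025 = -172.10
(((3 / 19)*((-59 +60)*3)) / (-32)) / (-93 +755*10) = -9 / 4533856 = -0.00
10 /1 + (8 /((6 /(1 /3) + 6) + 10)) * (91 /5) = 1214 /85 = 14.28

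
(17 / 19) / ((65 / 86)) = 1462 / 1235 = 1.18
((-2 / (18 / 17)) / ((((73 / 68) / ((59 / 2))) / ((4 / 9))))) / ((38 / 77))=-5251708 / 112347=-46.75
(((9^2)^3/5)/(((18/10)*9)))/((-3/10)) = -21870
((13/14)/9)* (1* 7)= 13/18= 0.72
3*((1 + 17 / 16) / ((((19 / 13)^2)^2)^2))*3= 0.89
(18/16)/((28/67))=603/224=2.69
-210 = -210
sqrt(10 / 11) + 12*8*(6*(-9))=-5184 + sqrt(110) / 11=-5183.05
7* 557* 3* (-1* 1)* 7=-81879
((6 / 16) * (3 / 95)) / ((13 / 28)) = 63 / 2470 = 0.03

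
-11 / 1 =-11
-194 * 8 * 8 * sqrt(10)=-12416 * sqrt(10)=-39262.84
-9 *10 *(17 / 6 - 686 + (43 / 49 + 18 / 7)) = 2997555 / 49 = 61174.59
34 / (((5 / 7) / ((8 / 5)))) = 1904 / 25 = 76.16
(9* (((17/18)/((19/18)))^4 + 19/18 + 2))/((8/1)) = 8671033/2085136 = 4.16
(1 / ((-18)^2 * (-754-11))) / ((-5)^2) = -1 / 6196500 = -0.00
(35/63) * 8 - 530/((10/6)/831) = -2378282/9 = -264253.56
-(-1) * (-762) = -762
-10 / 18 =-5 / 9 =-0.56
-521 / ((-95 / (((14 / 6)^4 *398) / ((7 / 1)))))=71123794 / 7695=9242.86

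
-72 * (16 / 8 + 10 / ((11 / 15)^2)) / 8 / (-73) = 22428 / 8833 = 2.54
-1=-1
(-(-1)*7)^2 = 49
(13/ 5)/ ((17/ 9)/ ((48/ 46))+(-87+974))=0.00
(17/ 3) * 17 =289/ 3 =96.33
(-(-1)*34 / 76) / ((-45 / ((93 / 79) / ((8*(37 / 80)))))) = -527 / 166611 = -0.00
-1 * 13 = -13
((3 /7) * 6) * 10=180 /7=25.71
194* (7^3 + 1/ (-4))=66493.50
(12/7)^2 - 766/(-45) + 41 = 134419/2205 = 60.96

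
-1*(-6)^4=-1296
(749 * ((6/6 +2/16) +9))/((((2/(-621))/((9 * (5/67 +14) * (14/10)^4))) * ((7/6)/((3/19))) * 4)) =-38769559.72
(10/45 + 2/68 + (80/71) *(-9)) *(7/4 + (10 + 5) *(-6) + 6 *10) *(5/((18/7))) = 849743615/1564272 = 543.22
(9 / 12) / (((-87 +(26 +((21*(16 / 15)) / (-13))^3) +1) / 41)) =-33778875 / 71529712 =-0.47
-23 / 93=-0.25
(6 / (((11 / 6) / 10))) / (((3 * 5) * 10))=12 / 55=0.22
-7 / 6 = -1.17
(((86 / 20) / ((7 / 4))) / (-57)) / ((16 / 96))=-172 / 665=-0.26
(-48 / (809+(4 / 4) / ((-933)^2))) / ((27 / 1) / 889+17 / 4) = -74291013216 / 5359508944021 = -0.01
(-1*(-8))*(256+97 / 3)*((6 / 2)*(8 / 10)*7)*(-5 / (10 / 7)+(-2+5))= -19376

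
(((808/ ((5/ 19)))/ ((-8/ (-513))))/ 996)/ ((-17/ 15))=-174.42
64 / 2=32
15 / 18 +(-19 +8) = -61 / 6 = -10.17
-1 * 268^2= -71824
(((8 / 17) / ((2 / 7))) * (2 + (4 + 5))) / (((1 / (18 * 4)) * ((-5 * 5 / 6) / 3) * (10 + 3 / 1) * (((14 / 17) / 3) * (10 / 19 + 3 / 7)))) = -11376288 / 41275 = -275.62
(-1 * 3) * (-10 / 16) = 15 / 8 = 1.88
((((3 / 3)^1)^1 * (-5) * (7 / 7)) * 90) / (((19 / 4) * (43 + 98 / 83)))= -2.14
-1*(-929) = 929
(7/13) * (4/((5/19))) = 532/65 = 8.18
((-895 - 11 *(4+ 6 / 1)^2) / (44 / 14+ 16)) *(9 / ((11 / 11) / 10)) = -628425 / 67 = -9379.48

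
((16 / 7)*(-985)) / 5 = -3152 / 7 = -450.29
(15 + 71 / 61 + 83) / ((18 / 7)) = 42343 / 1098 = 38.56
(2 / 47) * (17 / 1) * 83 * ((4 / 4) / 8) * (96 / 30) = 5644 / 235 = 24.02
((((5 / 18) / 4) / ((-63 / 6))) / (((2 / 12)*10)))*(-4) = 1 / 63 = 0.02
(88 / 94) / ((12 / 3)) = 11 / 47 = 0.23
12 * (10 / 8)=15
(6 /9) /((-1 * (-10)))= 1 /15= 0.07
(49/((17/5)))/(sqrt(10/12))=15.79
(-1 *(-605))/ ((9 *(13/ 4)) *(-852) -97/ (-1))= -605/ 24824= -0.02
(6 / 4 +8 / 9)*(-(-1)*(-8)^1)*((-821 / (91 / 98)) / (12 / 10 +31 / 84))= 10769.06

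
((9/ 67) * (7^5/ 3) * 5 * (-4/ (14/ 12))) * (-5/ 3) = 1440600/ 67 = 21501.49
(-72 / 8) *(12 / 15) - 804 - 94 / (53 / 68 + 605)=-811.36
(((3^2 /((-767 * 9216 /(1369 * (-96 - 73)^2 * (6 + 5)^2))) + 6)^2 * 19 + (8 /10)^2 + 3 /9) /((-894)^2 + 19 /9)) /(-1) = -565077837954300023739 /656391032877875200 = -860.89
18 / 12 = 3 / 2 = 1.50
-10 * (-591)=5910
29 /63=0.46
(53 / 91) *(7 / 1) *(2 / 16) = 53 / 104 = 0.51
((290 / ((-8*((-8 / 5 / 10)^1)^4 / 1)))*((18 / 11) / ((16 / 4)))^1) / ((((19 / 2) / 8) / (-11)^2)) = -5607421875 / 2432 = -2305683.34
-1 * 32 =-32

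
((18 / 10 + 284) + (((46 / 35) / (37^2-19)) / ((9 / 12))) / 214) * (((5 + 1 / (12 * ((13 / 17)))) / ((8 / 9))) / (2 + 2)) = 1727417856587 / 4206384000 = 410.67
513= 513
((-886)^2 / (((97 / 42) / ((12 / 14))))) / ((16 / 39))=68883399 / 97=710138.13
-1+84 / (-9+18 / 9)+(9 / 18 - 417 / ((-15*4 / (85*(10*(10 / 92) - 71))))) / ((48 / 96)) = -1900128 / 23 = -82614.26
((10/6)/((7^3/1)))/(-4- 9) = -5/13377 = -0.00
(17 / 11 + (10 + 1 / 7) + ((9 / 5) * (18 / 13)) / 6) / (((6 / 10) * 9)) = 6731 / 3003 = 2.24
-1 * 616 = -616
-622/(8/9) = -2799/4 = -699.75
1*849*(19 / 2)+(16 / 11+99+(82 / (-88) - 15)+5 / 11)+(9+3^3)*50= 9950.48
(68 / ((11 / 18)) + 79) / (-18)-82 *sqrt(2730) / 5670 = -2093 / 198-41 *sqrt(2730) / 2835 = -11.33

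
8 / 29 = 0.28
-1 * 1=-1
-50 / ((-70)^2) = -0.01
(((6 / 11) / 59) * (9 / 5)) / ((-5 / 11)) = -54 / 1475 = -0.04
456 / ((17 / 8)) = 3648 / 17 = 214.59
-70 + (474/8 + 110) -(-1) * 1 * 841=3761/4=940.25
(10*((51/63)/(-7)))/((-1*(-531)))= -170/78057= -0.00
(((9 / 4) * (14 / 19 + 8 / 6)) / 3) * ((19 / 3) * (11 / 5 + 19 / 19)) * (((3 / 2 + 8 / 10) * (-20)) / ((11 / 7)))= -151984 / 165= -921.12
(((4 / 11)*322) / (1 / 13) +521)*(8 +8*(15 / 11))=4674800 / 121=38634.71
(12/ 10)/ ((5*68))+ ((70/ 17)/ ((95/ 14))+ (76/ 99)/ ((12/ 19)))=8757679/ 4796550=1.83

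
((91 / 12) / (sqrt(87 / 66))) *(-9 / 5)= -273 *sqrt(638) / 580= -11.89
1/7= 0.14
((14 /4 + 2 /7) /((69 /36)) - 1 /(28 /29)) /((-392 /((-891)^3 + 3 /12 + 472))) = 1711780946975 /1009792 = 1695181.73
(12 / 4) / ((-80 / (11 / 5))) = -33 / 400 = -0.08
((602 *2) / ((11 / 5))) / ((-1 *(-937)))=0.58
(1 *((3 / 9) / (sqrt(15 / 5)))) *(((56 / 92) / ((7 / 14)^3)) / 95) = 112 *sqrt(3) / 19665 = 0.01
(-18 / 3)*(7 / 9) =-14 / 3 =-4.67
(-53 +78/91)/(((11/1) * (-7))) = 365/539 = 0.68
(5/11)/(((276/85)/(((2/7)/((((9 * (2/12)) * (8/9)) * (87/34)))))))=7225/616308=0.01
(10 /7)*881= 8810 /7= 1258.57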